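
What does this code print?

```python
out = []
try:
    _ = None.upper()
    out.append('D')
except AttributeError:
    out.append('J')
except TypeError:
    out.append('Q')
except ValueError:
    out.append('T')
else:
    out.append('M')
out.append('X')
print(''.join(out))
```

Execution trace: 'J' (except AttributeError) → 'X' (after the try/except). Output: JX

Answer: JX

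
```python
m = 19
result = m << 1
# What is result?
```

Trace:
`m = 19` → m = 19
`result = m << 1` → result = 38
So result = 38

Answer: 38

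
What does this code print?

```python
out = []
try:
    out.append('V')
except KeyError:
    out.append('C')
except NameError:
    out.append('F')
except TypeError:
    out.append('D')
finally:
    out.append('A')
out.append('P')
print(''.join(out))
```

Execution trace: 'V' (try body, no exception) → 'A' (finally) → 'P' (after the try/except). Output: VAP

Answer: VAP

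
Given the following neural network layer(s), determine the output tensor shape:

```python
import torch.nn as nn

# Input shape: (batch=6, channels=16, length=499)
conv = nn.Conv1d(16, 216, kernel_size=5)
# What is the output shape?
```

Input: (6, 16, 499) -> Output: (6, 216, 495)

Answer: (6, 216, 495)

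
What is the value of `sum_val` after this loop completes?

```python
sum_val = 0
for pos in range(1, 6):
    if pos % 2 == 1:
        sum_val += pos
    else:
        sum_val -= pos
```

Add odd, subtract even
`sum_val` takes the values: 0 → 1 → -1 → 2 → -2 → 3

Answer: 3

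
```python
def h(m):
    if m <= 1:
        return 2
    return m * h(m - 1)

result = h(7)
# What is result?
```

h(7) = 7 * 6 * 5 * 4 * 3 * 2 * 2 = 10080

Answer: 10080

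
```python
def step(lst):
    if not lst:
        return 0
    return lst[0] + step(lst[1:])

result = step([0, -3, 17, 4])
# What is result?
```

0 + (-3) + 17 + 4 + 0 = 18

Answer: 18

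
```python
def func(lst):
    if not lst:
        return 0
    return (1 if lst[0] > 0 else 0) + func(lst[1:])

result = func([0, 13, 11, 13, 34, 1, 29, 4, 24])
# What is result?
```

Count of positive elements in [0, 13, 11, 13, 34, 1, 29, 4, 24] = 8

Answer: 8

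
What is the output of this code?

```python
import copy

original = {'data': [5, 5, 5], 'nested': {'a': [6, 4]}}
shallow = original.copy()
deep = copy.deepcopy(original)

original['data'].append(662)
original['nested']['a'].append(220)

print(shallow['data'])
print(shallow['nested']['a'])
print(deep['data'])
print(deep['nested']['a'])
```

Key concept: comparing shallow vs deep copy.
Step by step:
`original = {'data': [5, 5, 5], 'nested': {'a': [6, 4]}}` → original = {'data': [5, 5, 5], 'nested': {'a': [6, 4]}}
`shallow = original.copy()` → shallow = {'data': [5, 5, 5], 'nested': {'a': [6, 4]}}
`deep = copy.deepcopy(original)` → deep = {'data': [5, 5, 5], 'nested': {'a': [6, 4]}}
`original['data'].append(662)` → original = {'data': [5, 5, 5, 662], 'nested': {'a': [6, 4]}}; shallow = {'data': [5, 5, 5, 662], 'nested': {'a': [6, 4]}}
`original['nested']['a'].append(220)` → original = {'data': [5, 5, 5, 662], 'nested': {'a': [6, 4, 220]}}; shallow = {'data': [5, 5, 5, 662], 'nested': {'a': [6, 4, 220]}}
`print(shallow['data'])` → prints [5, 5, 5, 662]
`print(shallow['nested']['a'])` → prints [6, 4, 220]
`print(deep['data'])` → prints [5, 5, 5]
`print(deep['nested']['a'])` → prints [6, 4]

Answer:
[5, 5, 5, 662]
[6, 4, 220]
[5, 5, 5]
[6, 4]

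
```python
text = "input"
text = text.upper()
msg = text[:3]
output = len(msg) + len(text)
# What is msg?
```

Trace:
`text = "input"` → text = 'input'
`text = text.upper()` → text = 'INPUT'
`msg = text[:3]` → msg = 'INP'
`output = len(msg) + len(text)` → output = 8
So msg = 'INP'

Answer: 'INP'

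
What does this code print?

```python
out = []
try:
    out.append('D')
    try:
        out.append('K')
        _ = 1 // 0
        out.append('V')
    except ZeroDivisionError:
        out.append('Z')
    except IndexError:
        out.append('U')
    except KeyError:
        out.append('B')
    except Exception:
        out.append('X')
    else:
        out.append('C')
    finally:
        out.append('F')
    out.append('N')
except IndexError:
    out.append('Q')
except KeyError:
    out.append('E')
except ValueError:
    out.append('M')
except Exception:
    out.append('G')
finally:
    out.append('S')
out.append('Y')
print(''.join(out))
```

Execution trace: 'D' (try body) → 'K' (inner try body) → 'Z' (inner except ZeroDivisionError) → 'F' (inner finally) → 'N' (try body, no exception) → 'S' (finally) → 'Y' (after the try/except). Output: DKZFNSY

Answer: DKZFNSY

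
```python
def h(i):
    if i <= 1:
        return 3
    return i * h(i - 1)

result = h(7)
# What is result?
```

h(7) = 7 * 6 * 5 * 4 * 3 * 2 * 3 = 15120

Answer: 15120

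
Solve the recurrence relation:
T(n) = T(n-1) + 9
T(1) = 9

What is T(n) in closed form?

Unrolling: T(n) = T(1) + 9·(n-1) = 9 + 9(n-1) = 9n.

Answer: T(n) = 9n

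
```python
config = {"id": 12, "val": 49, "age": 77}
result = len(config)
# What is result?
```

Trace:
`config = {"id": 12, "val": 49, "age": 77}` → config = {'id': 12, 'val': 49, 'age': 77}
`result = len(config)` → result = 3
So result = 3

Answer: 3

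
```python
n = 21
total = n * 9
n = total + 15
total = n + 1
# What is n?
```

Trace:
`n = 21` → n = 21
`total = n * 9` → total = 189
`n = total + 15` → n = 204
`total = n + 1` → total = 205
So n = 204

Answer: 204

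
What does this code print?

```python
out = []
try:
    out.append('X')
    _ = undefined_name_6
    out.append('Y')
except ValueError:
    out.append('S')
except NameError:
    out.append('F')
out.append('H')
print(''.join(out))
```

Execution trace: 'X' (try body) → 'F' (except NameError) → 'H' (after the try/except). Output: XFH

Answer: XFH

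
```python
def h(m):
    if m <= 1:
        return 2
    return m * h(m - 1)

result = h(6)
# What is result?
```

h(6) = 6 * 5 * 4 * 3 * 2 * 2 = 1440

Answer: 1440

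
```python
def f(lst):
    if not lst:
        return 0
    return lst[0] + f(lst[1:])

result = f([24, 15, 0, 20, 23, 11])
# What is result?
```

24 + 15 + 0 + 20 + 23 + 11 + 0 = 93

Answer: 93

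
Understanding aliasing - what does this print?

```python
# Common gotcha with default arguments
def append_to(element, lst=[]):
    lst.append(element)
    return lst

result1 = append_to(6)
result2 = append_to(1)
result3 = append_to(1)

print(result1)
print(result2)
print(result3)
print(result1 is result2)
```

Key concept: mutable default argument gotcha.
Step by step:
`result1 = append_to(6)` → result1 = [6]
`result2 = append_to(1)` → result1 = [6, 1] (same object as result2); result2 = [6, 1] (same object as result1)
`result3 = append_to(1)` → result1 = [6, 1, 1] (same object as result2, result3); result2 = [6, 1, 1] (same object as result1, result3); result3 = [6, 1, 1] (same object as result1, result2)
`print(result1)` → prints [6, 1, 1]
`print(result2)` → prints [6, 1, 1]
`print(result3)` → prints [6, 1, 1]
`print(result1 is result2)` → prints True

Answer:
[6, 1, 1]
[6, 1, 1]
[6, 1, 1]
True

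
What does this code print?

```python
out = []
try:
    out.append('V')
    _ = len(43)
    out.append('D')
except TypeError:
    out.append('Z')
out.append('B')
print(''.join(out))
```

Execution trace: 'V' (try body) → 'Z' (except TypeError) → 'B' (after the try/except). Output: VZB

Answer: VZB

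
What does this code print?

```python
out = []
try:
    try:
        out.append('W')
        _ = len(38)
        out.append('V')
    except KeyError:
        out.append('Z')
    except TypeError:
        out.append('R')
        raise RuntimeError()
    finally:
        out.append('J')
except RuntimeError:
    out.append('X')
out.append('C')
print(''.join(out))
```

Execution trace: 'W' (inner try body) → 'R' (inner except TypeError) → 'J' (inner finally) → 'X' (outer except RuntimeError) → 'C' (after the try/except). Output: WRJXC

Answer: WRJXC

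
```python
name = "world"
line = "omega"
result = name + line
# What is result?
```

Trace:
`name = "world"` → name = 'world'
`line = "omega"` → line = 'omega'
`result = name + line` → result = 'worldomega'
So result = 'worldomega'

Answer: 'worldomega'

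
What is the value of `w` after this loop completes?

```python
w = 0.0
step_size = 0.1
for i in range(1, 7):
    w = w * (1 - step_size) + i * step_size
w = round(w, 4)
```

Moving average with lr=0.1
`w` takes the values: 0.0 → 0.1 → 0.29 → 0.561 → 0.9049 → 1.31441 → 1.782969 → 1.783

Answer: 1.783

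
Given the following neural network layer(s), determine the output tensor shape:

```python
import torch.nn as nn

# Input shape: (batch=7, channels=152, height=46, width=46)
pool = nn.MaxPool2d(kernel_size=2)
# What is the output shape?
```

Input: (7, 152, 46, 46) -> Output: (7, 152, 23, 23)

Answer: (7, 152, 23, 23)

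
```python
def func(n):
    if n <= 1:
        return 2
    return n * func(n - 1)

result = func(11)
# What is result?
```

func(11) = 11 * 10 * 9 * 8 * 7 * 6 * 5 * 4 * 3 * 2 * 2 = 79833600

Answer: 79833600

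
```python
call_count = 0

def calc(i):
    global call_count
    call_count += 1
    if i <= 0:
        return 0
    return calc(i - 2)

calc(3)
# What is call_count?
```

Linear recursion stepping by 2: 3 calls from i=3 down to ≤0.

Answer: 3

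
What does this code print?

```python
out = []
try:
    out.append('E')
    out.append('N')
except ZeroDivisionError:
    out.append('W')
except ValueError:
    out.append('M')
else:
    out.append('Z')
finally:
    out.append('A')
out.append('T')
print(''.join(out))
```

Execution trace: 'E' (try body) → 'N' (try body, no exception) → 'Z' (else) → 'A' (finally) → 'T' (after the try/except). Output: ENZAT

Answer: ENZAT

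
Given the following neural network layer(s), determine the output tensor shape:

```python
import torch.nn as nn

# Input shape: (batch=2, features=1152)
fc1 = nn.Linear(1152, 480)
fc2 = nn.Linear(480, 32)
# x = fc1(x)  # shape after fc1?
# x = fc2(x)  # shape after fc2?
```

Input: (2, 1152) -> after fc1: (2, 480) -> Output: (2, 32)

Answer: (2, 32)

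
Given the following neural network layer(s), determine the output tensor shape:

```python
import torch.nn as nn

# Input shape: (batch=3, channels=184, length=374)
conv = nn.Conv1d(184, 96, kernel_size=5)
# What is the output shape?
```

Input: (3, 184, 374) -> Output: (3, 96, 370)

Answer: (3, 96, 370)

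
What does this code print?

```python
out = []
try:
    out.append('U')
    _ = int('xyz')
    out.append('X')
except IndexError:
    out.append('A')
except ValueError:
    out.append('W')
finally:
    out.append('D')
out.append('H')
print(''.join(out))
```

Execution trace: 'U' (try body) → 'W' (except ValueError) → 'D' (finally) → 'H' (after the try/except). Output: UWDH

Answer: UWDH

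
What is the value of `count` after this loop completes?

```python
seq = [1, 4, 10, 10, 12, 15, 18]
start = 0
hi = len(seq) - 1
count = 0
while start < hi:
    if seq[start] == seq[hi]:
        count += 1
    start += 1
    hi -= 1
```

Count matching pairs from ends
`count` takes the values: 0

Answer: 0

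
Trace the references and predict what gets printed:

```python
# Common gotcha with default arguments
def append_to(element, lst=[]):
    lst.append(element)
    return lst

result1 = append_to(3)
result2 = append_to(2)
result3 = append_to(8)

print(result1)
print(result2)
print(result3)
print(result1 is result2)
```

Key concept: mutable default argument gotcha.
Step by step:
`result1 = append_to(3)` → result1 = [3]
`result2 = append_to(2)` → result1 = [3, 2] (same object as result2); result2 = [3, 2] (same object as result1)
`result3 = append_to(8)` → result1 = [3, 2, 8] (same object as result2, result3); result2 = [3, 2, 8] (same object as result1, result3); result3 = [3, 2, 8] (same object as result1, result2)
`print(result1)` → prints [3, 2, 8]
`print(result2)` → prints [3, 2, 8]
`print(result3)` → prints [3, 2, 8]
`print(result1 is result2)` → prints True

Answer:
[3, 2, 8]
[3, 2, 8]
[3, 2, 8]
True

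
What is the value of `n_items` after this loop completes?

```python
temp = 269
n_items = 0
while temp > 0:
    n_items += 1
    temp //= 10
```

Count digits by repeated division by 10
`n_items` takes the values: 0 → 1 → 2 → 3

Answer: 3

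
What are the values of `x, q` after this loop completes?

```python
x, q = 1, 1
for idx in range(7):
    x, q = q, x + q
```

Fibonacci: after 7 iterations
`x, q` takes the values: (1, 1) → (1, 2) → (2, 3) → (3, 5) → (5, 8) → (8, 13) → (13, 21) → (21, 34)

Answer: 21, 34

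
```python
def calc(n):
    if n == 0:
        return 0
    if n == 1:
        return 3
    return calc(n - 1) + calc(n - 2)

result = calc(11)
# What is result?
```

Build up from base cases: calc(0)=0, calc(1)=3, calc(2)=3, calc(3)=6, calc(4)=9, calc(5)=15, calc(6)=24, ..., calc(11)=267

Answer: 267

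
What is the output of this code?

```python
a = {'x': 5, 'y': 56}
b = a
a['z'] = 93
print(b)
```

Key concept: dict aliasing.
Step by step:
`a = {'x': 5, 'y': 56}` → a = {'x': 5, 'y': 56}
`b = a` → b = {'x': 5, 'y': 56} (same object as a)
`a['z'] = 93` → a = {'x': 5, 'y': 56, 'z': 93} (same object as b); b = {'x': 5, 'y': 56, 'z': 93} (same object as a)
`print(b)` → prints {'x': 5, 'y': 56, 'z': 93}

Answer: {'x': 5, 'y': 56, 'z': 93}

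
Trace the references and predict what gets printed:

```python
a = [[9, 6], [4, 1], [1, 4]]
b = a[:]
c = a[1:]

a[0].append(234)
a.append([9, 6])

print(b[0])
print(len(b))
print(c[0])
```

Key concept: slice with nested mutation.
Step by step:
`a = [[9, 6], [4, 1], [1, 4]]` → a = [[9, 6], [4, 1], [1, 4]]
`b = a[:]` → b = [[9, 6], [4, 1], [1, 4]]
`c = a[1:]` → c = [[4, 1], [1, 4]]
`a[0].append(234)` → a = [[9, 6, 234], [4, 1], [1, 4]]; b = [[9, 6, 234], [4, 1], [1, 4]]
`a.append([9, 6])` → a = [[9, 6, 234], [4, 1], [1, 4], [9, 6]]
`print(b[0])` → prints [9, 6, 234]
`print(len(b))` → prints 3
`print(c[0])` → prints [4, 1]

Answer:
[9, 6, 234]
3
[4, 1]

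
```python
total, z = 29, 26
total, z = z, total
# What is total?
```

Trace:
`total, z = 29, 26` → total = 29; z = 26
`total, z = z, total` → total = 26; z = 29
So total = 26

Answer: 26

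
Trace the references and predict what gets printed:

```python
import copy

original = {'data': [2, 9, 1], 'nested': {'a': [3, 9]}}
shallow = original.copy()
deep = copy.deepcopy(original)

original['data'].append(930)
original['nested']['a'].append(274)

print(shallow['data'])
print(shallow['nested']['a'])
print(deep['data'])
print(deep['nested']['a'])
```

Key concept: comparing shallow vs deep copy.
Step by step:
`original = {'data': [2, 9, 1], 'nested': {'a': [3, 9]}}` → original = {'data': [2, 9, 1], 'nested': {'a': [3, 9]}}
`shallow = original.copy()` → shallow = {'data': [2, 9, 1], 'nested': {'a': [3, 9]}}
`deep = copy.deepcopy(original)` → deep = {'data': [2, 9, 1], 'nested': {'a': [3, 9]}}
`original['data'].append(930)` → original = {'data': [2, 9, 1, 930], 'nested': {'a': [3, 9]}}; shallow = {'data': [2, 9, 1, 930], 'nested': {'a': [3, 9]}}
`original['nested']['a'].append(274)` → original = {'data': [2, 9, 1, 930], 'nested': {'a': [3, 9, 274]}}; shallow = {'data': [2, 9, 1, 930], 'nested': {'a': [3, 9, 274]}}
`print(shallow['data'])` → prints [2, 9, 1, 930]
`print(shallow['nested']['a'])` → prints [3, 9, 274]
`print(deep['data'])` → prints [2, 9, 1]
`print(deep['nested']['a'])` → prints [3, 9]

Answer:
[2, 9, 1, 930]
[3, 9, 274]
[2, 9, 1]
[3, 9]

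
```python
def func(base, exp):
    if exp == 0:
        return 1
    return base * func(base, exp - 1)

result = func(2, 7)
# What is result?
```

func(2, 7) = 2 * 2 * 2 * 2 * 2 * 2 * 2 = 128

Answer: 128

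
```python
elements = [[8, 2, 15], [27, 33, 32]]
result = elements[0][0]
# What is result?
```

Trace:
`elements = [[8, 2, 15], [27, 33, 32]]` → elements = [[8, 2, 15], [27, 33, 32]]
`result = elements[0][0]` → result = 8
So result = 8

Answer: 8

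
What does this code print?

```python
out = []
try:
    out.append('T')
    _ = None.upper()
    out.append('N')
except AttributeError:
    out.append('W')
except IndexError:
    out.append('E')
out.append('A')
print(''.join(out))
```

Execution trace: 'T' (try body) → 'W' (except AttributeError) → 'A' (after the try/except). Output: TWA

Answer: TWA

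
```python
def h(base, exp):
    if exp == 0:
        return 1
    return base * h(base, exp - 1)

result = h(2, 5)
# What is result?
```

h(2, 5) = 2 * 2 * 2 * 2 * 2 = 32

Answer: 32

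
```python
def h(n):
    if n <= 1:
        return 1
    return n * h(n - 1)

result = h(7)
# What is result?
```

h(7) = 7 * 6 * 5 * 4 * 3 * 2 * 1 = 5040

Answer: 5040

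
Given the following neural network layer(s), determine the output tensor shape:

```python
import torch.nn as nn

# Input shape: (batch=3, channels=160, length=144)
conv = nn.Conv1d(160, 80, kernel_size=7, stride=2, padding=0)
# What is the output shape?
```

Input: (3, 160, 144) -> Output: (3, 80, 69)

Answer: (3, 80, 69)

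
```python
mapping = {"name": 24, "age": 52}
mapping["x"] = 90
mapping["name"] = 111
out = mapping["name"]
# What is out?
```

Trace:
`mapping = {"name": 24, "age": 52}` → mapping = {'name': 24, 'age': 52}
`mapping["x"] = 90` → mapping = {'name': 24, 'age': 52, 'x': 90}
`mapping["name"] = 111` → mapping = {'name': 111, 'age': 52, 'x': 90}
`out = mapping["name"]` → out = 111
So out = 111

Answer: 111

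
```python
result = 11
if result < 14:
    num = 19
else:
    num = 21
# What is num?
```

Trace:
`result = 11` → result = 11
`if result < 14: ...` → result < 14 is True → num = 19
So num = 19

Answer: 19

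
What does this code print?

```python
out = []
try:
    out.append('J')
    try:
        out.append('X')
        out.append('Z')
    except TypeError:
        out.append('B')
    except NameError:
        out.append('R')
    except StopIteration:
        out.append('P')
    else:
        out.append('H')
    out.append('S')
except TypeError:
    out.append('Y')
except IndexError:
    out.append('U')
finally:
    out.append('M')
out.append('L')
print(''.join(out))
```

Execution trace: 'J' (try body) → 'X' (inner try body) → 'Z' (inner try body, no exception) → 'H' (inner else) → 'S' (try body, no exception) → 'M' (finally) → 'L' (after the try/except). Output: JXZHSML

Answer: JXZHSML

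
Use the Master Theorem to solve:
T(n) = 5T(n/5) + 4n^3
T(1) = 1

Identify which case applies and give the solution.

a=5, b=5, f(n)=4n^3. log_5(5) = 1. Since c=3 > 1 and the regularity condition holds (5(n/5)^3 = (5/5^3)n^3 with 5/5^3 < 1), Case 3 applies: T(n) = Θ(f(n)) = O(n^3).

Answer: O(n^3) - Case 3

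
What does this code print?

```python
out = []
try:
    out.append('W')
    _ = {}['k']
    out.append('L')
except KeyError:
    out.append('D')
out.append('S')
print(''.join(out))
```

Execution trace: 'W' (try body) → 'D' (except KeyError) → 'S' (after the try/except). Output: WDS

Answer: WDS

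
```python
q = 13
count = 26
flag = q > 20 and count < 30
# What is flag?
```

Trace:
`q = 13` → q = 13
`count = 26` → count = 26
`flag = q > 20 and count < 30` → flag = False
So flag = False

Answer: False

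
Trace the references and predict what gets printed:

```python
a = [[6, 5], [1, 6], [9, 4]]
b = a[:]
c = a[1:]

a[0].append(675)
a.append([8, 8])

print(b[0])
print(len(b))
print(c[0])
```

Key concept: slice with nested mutation.
Step by step:
`a = [[6, 5], [1, 6], [9, 4]]` → a = [[6, 5], [1, 6], [9, 4]]
`b = a[:]` → b = [[6, 5], [1, 6], [9, 4]]
`c = a[1:]` → c = [[1, 6], [9, 4]]
`a[0].append(675)` → a = [[6, 5, 675], [1, 6], [9, 4]]; b = [[6, 5, 675], [1, 6], [9, 4]]
`a.append([8, 8])` → a = [[6, 5, 675], [1, 6], [9, 4], [8, 8]]
`print(b[0])` → prints [6, 5, 675]
`print(len(b))` → prints 3
`print(c[0])` → prints [1, 6]

Answer:
[6, 5, 675]
3
[1, 6]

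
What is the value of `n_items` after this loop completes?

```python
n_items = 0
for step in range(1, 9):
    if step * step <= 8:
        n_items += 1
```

Count numbers where step² ≤ 8
`n_items` takes the values: 0 → 1 → 2

Answer: 2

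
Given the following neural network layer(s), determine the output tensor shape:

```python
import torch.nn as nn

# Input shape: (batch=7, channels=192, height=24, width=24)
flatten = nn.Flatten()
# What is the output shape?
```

Input: (7, 192, 24, 24) -> Output: (7, 110592)

Answer: (7, 110592)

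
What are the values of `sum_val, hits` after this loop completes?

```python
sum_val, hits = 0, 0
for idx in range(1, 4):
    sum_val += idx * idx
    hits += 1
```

Sum of squares and count
`sum_val, hits` takes the values: (0, 0) → (1, 0) → (1, 1) → (5, 1) → (5, 2) → (14, 2) → (14, 3)

Answer: 14, 3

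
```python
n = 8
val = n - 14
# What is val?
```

Trace:
`n = 8` → n = 8
`val = n - 14` → val = -6
So val = -6

Answer: -6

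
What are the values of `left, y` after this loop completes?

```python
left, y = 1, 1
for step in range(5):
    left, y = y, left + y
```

Fibonacci: after 5 iterations
`left, y` takes the values: (1, 1) → (1, 2) → (2, 3) → (3, 5) → (5, 8) → (8, 13)

Answer: 8, 13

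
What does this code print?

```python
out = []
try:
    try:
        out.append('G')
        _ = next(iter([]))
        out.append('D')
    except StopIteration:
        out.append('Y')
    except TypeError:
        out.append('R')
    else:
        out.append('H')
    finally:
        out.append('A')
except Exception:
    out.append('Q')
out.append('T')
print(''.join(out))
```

Execution trace: 'G' (inner try body) → 'Y' (inner except StopIteration) → 'A' (inner finally) → 'T' (after the try/except). Output: GYAT

Answer: GYAT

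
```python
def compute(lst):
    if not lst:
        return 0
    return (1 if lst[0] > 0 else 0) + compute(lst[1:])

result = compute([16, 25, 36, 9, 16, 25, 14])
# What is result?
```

Count of positive elements in [16, 25, 36, 9, 16, 25, 14] = 7

Answer: 7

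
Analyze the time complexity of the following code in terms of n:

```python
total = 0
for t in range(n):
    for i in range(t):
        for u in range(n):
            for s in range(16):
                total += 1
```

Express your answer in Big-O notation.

Each loop level contributes: n × n × n × 1. Multiplying the contributions gives O(n^3).

Answer: O(n^3)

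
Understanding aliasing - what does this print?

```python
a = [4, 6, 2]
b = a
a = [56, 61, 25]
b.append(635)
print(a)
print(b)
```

Key concept: rebinding vs mutation: a is rebound to a new list, b still points at the original.
Step by step:
`a = [4, 6, 2]` → a = [4, 6, 2]
`b = a` → b = [4, 6, 2] (same object as a)
`a = [56, 61, 25]` → a = [56, 61, 25]
`b.append(635)` → b = [4, 6, 2, 635]
`print(a)` → prints [56, 61, 25]
`print(b)` → prints [4, 6, 2, 635]

Answer:
[56, 61, 25]
[4, 6, 2, 635]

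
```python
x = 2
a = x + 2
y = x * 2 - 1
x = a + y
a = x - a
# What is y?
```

Trace:
`x = 2` → x = 2
`a = x + 2` → a = 4
`y = x * 2 - 1` → y = 3
`x = a + y` → x = 7
`a = x - a` → a = 3
So y = 3

Answer: 3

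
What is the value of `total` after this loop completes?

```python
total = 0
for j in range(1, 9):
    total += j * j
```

Sum of squares 1² to 8² = 204
`total` takes the values: 0 → 1 → 5 → 14 → 30 → 55 → 91 → 140 → 204

Answer: 204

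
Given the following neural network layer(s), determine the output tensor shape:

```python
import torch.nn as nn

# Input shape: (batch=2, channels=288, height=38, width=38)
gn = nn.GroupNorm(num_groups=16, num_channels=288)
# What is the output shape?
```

Input: (2, 288, 38, 38) -> Output: (2, 288, 38, 38)

Answer: (2, 288, 38, 38)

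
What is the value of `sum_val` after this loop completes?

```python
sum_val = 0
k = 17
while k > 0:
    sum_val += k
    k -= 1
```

Sum 17 down to 1
`sum_val` takes the values: 0 → 17 → 33 → 48 → 62 → 75 → 87 → 98 → 108 → 117 → 125 → 132 → 138 → 143 → 147 → 150 → 152 → 153

Answer: 153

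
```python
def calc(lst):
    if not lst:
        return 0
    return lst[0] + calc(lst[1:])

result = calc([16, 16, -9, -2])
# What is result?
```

16 + 16 + (-9) + (-2) + 0 = 21

Answer: 21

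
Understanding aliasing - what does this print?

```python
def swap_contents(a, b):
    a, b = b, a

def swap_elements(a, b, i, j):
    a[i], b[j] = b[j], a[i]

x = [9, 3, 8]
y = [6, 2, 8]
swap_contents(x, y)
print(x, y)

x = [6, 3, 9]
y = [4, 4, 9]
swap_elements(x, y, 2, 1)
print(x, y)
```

Key concept: parameter rebinding vs mutation.
Step by step:
`x = [9, 3, 8]` → x = [9, 3, 8]
`y = [6, 2, 8]` → y = [6, 2, 8]
`swap_contents(x, y)` → no visible change to tracked variables
`print(x, y)` → prints [9, 3, 8] [6, 2, 8]
`x = [6, 3, 9]` → x = [6, 3, 9]
`y = [4, 4, 9]` → y = [4, 4, 9]
`swap_elements(x, y, 2, 1)` → x = [6, 3, 4]; y = [4, 9, 9]
`print(x, y)` → prints [6, 3, 4] [4, 9, 9]

Answer:
[9, 3, 8] [6, 2, 8]
[6, 3, 4] [4, 9, 9]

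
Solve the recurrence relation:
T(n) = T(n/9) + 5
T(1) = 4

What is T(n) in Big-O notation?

Each step divides n by 9 and adds 5. After log_9(n) steps we reach T(1)=4. So T(n) = 5·log_9(n) + 4 = O(log n).

Answer: O(log n)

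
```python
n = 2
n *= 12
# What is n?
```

Trace:
`n = 2` → n = 2
`n *= 12` → n = 24
So n = 24

Answer: 24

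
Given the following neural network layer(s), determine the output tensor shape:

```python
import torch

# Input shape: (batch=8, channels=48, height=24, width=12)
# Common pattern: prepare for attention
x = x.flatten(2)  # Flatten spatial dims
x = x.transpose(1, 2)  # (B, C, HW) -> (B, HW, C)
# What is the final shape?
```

Input: (8, 48, 24, 12) -> after flatten(2): (8, 48, 288) -> Output: (8, 288, 48)

Answer: (8, 288, 48)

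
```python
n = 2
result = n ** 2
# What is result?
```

Trace:
`n = 2` → n = 2
`result = n ** 2` → result = 4
So result = 4

Answer: 4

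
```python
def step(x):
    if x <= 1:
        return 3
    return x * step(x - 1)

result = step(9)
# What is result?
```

step(9) = 9 * 8 * 7 * 6 * 5 * 4 * 3 * 2 * 3 = 1088640

Answer: 1088640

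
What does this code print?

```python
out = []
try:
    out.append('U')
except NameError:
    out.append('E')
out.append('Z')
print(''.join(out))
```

Execution trace: 'U' (try body, no exception) → 'Z' (after the try/except). Output: UZ

Answer: UZ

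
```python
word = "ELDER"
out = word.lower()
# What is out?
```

Trace:
`word = "ELDER"` → word = 'ELDER'
`out = word.lower()` → out = 'elder'
So out = 'elder'

Answer: 'elder'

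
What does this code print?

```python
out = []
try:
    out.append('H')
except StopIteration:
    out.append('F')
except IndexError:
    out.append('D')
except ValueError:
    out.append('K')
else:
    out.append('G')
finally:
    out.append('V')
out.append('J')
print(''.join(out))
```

Execution trace: 'H' (try body, no exception) → 'G' (else) → 'V' (finally) → 'J' (after the try/except). Output: HGVJ

Answer: HGVJ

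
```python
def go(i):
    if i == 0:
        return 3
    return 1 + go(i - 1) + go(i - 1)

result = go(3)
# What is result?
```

go(i) = 1 + 2·go(i-1), go(0)=3. Closed form: (3+1)·2^3 - 1 = 31.

Answer: 31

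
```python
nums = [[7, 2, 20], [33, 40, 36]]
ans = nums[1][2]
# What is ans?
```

Trace:
`nums = [[7, 2, 20], [33, 40, 36]]` → nums = [[7, 2, 20], [33, 40, 36]]
`ans = nums[1][2]` → ans = 36
So ans = 36

Answer: 36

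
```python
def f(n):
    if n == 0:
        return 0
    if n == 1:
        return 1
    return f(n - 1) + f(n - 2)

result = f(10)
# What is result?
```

Build up from base cases: f(0)=0, f(1)=1, f(2)=1, f(3)=2, f(4)=3, f(5)=5, f(6)=8, ..., f(10)=55

Answer: 55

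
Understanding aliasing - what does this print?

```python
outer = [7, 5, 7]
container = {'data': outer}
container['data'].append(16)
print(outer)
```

Key concept: dict holds reference to list.
Step by step:
`outer = [7, 5, 7]` → outer = [7, 5, 7]
`container = {'data': outer}` → container = {'data': [7, 5, 7]}
`container['data'].append(16)` → outer = [7, 5, 7, 16]; container = {'data': [7, 5, 7, 16]}
`print(outer)` → prints [7, 5, 7, 16]

Answer: [7, 5, 7, 16]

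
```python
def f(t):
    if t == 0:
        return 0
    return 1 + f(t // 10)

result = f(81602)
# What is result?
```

Count of digits of 81602: 5

Answer: 5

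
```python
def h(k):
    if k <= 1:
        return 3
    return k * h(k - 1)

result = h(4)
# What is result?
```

h(4) = 4 * 3 * 2 * 3 = 72

Answer: 72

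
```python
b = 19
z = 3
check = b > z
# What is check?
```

Trace:
`b = 19` → b = 19
`z = 3` → z = 3
`check = b > z` → check = True
So check = True

Answer: True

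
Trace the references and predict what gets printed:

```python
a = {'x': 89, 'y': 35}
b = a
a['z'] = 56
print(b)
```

Key concept: dict aliasing.
Step by step:
`a = {'x': 89, 'y': 35}` → a = {'x': 89, 'y': 35}
`b = a` → b = {'x': 89, 'y': 35} (same object as a)
`a['z'] = 56` → a = {'x': 89, 'y': 35, 'z': 56} (same object as b); b = {'x': 89, 'y': 35, 'z': 56} (same object as a)
`print(b)` → prints {'x': 89, 'y': 35, 'z': 56}

Answer: {'x': 89, 'y': 35, 'z': 56}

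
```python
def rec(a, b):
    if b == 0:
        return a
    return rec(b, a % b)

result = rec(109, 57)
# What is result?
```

rec(109, 57) -> rec(57, 52) -> rec(52, 5) -> rec(5, 2) -> rec(2, 1) -> rec(1, 0) -> 1

Answer: 1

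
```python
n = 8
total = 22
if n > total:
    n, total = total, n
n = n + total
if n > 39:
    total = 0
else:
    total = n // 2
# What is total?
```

Trace:
`n = 8` → n = 8
`total = 22` → total = 22
`if n > total: ...` → n > total is False → no variable changes
`n = n + total` → n = 30
`if n > 39: ...` → n > 39 is False, take else branch → total = 15
So total = 15

Answer: 15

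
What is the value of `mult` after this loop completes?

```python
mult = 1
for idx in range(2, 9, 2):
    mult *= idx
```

Product of even numbers 2 to 8
`mult` takes the values: 1 → 2 → 8 → 48 → 384

Answer: 384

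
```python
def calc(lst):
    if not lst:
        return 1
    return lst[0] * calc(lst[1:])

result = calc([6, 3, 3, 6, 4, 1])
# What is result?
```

Product over [6, 3, 3, 6, 4, 1] = 6 * 3 * 3 * 6 * 4 * 1 = 1296

Answer: 1296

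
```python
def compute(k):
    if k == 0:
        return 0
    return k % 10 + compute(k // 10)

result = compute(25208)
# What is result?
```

Sum of digits of 25208: 8 + 0 + 2 + 5 + 2 = 17

Answer: 17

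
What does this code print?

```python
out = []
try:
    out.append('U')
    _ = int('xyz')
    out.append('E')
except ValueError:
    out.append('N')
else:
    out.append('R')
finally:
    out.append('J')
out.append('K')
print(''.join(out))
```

Execution trace: 'U' (try body) → 'N' (except ValueError) → 'J' (finally) → 'K' (after the try/except). Output: UNJK

Answer: UNJK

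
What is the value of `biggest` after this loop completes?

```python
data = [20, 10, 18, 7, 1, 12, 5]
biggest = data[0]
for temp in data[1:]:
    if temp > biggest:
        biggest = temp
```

Maximum of [20, 10, 18, 7, 1, 12, 5]
`biggest` takes the values: 20

Answer: 20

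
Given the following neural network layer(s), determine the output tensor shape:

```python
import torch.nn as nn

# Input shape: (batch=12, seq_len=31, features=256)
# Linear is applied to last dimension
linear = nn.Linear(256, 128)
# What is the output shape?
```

Input: (12, 31, 256) -> Output: (12, 31, 128)

Answer: (12, 31, 128)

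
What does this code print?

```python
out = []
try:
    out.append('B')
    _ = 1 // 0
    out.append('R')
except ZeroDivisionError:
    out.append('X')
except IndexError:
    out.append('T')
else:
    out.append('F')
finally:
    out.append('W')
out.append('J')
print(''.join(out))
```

Execution trace: 'B' (try body) → 'X' (except ZeroDivisionError) → 'W' (finally) → 'J' (after the try/except). Output: BXWJ

Answer: BXWJ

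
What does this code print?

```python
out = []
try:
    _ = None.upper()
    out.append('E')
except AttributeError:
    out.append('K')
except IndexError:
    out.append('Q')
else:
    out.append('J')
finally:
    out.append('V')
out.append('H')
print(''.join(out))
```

Execution trace: 'K' (except AttributeError) → 'V' (finally) → 'H' (after the try/except). Output: KVH

Answer: KVH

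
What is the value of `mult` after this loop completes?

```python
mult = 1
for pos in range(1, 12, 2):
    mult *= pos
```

Product of 1, 3, 5, ... up to 11
`mult` takes the values: 1 → 3 → 15 → 105 → 945 → 10395

Answer: 10395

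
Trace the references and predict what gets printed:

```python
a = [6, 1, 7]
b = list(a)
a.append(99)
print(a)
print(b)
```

Key concept: list() constructor creates copy.
Step by step:
`a = [6, 1, 7]` → a = [6, 1, 7]
`b = list(a)` → b = [6, 1, 7]
`a.append(99)` → a = [6, 1, 7, 99]
`print(a)` → prints [6, 1, 7, 99]
`print(b)` → prints [6, 1, 7]

Answer:
[6, 1, 7, 99]
[6, 1, 7]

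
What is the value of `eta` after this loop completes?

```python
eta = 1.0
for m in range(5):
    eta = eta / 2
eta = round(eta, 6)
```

Halving LR 5 times: 1 / 2^5
`eta` takes the values: 1.0 → 0.5 → 0.25 → 0.125 → 0.0625 → 0.03125

Answer: 0.03125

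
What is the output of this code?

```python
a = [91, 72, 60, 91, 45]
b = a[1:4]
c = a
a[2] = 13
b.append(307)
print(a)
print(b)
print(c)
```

Key concept: slice vs alias.
Step by step:
`a = [91, 72, 60, 91, 45]` → a = [91, 72, 60, 91, 45]
`b = a[1:4]` → b = [72, 60, 91]
`c = a` → c = [91, 72, 60, 91, 45] (same object as a)
`a[2] = 13` → a = [91, 72, 13, 91, 45] (same object as c); c = [91, 72, 13, 91, 45] (same object as a)
`b.append(307)` → b = [72, 60, 91, 307]
`print(a)` → prints [91, 72, 13, 91, 45]
`print(b)` → prints [72, 60, 91, 307]
`print(c)` → prints [91, 72, 13, 91, 45]

Answer:
[91, 72, 13, 91, 45]
[72, 60, 91, 307]
[91, 72, 13, 91, 45]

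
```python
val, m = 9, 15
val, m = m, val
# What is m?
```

Trace:
`val, m = 9, 15` → val = 9; m = 15
`val, m = m, val` → val = 15; m = 9
So m = 9

Answer: 9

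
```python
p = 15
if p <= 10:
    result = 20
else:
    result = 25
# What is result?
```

Trace:
`p = 15` → p = 15
`if p <= 10: ...` → p <= 10 is False, take else branch → result = 25
So result = 25

Answer: 25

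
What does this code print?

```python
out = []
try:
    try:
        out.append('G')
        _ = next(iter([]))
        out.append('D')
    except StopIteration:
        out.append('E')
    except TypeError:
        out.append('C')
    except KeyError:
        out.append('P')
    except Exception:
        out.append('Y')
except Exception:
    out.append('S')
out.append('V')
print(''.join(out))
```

Execution trace: 'G' (inner try body) → 'E' (inner except StopIteration) → 'V' (after the try/except). Output: GEV

Answer: GEV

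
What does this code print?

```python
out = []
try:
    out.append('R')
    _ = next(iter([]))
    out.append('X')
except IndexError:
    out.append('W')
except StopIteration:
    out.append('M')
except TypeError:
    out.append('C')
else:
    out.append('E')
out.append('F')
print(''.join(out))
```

Execution trace: 'R' (try body) → 'M' (except StopIteration) → 'F' (after the try/except). Output: RMF

Answer: RMF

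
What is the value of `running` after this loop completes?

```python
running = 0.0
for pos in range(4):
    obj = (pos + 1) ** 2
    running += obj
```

Sum of squared losses 1² + 2² + ... + 4²
`running` takes the values: 0.0 → 1.0 → 5.0 → 14.0 → 30.0

Answer: 30.0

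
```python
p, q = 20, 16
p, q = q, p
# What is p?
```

Trace:
`p, q = 20, 16` → p = 20; q = 16
`p, q = q, p` → p = 16; q = 20
So p = 16

Answer: 16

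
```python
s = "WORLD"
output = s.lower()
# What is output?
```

Trace:
`s = "WORLD"` → s = 'WORLD'
`output = s.lower()` → output = 'world'
So output = 'world'

Answer: 'world'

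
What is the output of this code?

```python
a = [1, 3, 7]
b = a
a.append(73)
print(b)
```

Key concept: basic list aliasing.
Step by step:
`a = [1, 3, 7]` → a = [1, 3, 7]
`b = a` → b = [1, 3, 7] (same object as a)
`a.append(73)` → a = [1, 3, 7, 73] (same object as b); b = [1, 3, 7, 73] (same object as a)
`print(b)` → prints [1, 3, 7, 73]

Answer: [1, 3, 7, 73]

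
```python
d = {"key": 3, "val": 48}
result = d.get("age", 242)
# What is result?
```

Trace:
`d = {"key": 3, "val": 48}` → d = {'key': 3, 'val': 48}
`result = d.get("age", 242)` → result = 242
So result = 242

Answer: 242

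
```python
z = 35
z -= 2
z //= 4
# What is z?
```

Trace:
`z = 35` → z = 35
`z -= 2` → z = 33
`z //= 4` → z = 8
So z = 8

Answer: 8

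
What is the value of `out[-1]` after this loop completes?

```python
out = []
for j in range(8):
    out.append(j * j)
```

Last element of squares 0 to 7
`out` takes the values: [] → [0] → [0, 1] → [0, 1, 4] → [0, 1, 4, 9] → [0, 1, 4, 9, 16] → [0, 1, 4, 9, 16, 25] → [0, 1, 4, 9, 16, 25, 36] → [0, 1, 4, 9, 16, 25, 36, 49]
So `out[-1]` = 49

Answer: 49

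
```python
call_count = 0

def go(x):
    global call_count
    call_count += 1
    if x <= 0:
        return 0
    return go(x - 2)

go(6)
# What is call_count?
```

Linear recursion stepping by 2: 4 calls from x=6 down to ≤0.

Answer: 4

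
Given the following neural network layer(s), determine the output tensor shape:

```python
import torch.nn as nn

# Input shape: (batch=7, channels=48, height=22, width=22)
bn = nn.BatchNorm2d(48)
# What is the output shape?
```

Input: (7, 48, 22, 22) -> Output: (7, 48, 22, 22)

Answer: (7, 48, 22, 22)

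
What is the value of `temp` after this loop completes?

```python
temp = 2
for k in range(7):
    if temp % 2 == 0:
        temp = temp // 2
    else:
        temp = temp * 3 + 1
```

Collatz-style transformation from 2
`temp` takes the values: 2 → 1 → 4 → 2 → 1 → 4 → 2 → 1

Answer: 1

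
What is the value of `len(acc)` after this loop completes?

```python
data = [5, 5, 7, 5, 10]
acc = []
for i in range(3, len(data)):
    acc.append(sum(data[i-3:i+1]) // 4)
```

Number of 4-element averages
`acc` takes the values: [] → [5] → [5, 6]
So `len(acc)` = 2

Answer: 2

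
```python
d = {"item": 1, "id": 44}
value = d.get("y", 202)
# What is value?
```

Trace:
`d = {"item": 1, "id": 44}` → d = {'item': 1, 'id': 44}
`value = d.get("y", 202)` → value = 202
So value = 202

Answer: 202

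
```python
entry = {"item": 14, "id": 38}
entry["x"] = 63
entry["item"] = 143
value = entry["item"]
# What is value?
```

Trace:
`entry = {"item": 14, "id": 38}` → entry = {'item': 14, 'id': 38}
`entry["x"] = 63` → entry = {'item': 14, 'id': 38, 'x': 63}
`entry["item"] = 143` → entry = {'item': 143, 'id': 38, 'x': 63}
`value = entry["item"]` → value = 143
So value = 143

Answer: 143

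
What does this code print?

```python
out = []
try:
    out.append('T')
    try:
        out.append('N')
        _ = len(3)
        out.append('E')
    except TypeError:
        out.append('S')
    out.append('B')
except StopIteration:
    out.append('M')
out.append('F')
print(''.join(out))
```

Execution trace: 'T' (try body) → 'N' (inner try body) → 'S' (inner except TypeError) → 'B' (try body, no exception) → 'F' (after the try/except). Output: TNSBF

Answer: TNSBF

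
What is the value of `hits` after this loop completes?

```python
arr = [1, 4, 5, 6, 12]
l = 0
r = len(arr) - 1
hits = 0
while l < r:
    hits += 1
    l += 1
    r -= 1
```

Iterations until pointers meet (list length 5)
`hits` takes the values: 0 → 1 → 2

Answer: 2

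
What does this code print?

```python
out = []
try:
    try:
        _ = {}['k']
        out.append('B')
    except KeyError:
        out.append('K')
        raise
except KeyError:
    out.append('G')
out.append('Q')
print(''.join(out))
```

Execution trace: 'K' (inner except KeyError) → 'G' (outer except KeyError) → 'Q' (after the try/except). Output: KGQ

Answer: KGQ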